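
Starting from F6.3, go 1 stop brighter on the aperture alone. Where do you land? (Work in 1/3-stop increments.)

Aperture: f/6.3 → f/5.6 → f/5 → f/4.5 — 1 stop opened up (brighter).

f/4.5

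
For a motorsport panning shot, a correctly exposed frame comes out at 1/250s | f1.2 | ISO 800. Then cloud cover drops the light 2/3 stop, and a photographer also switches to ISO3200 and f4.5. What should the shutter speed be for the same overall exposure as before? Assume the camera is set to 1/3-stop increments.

1/50s

Scene light: 2/3 stop darker.
ISO: 800 → 1000 → 1250 → 1600 → 2000 → 2500 → 3200 — 2 stops higher (brighter).
Aperture: f/1.2 → f/1.4 → f/1.6 → f/1.8 → f/2 → f/2.2 → f/2.5 → f/2.8 → f/3.2 → f/3.5 → f/4 → f/4.5 — 3 2/3 stops smaller aperture (darker).
Net so far: 2 1/3 stops darker. Shutter speed: 1/250 → 1/200 → 1/160 → 1/125 → 1/100 → 1/80 → 1/60 → 1/50.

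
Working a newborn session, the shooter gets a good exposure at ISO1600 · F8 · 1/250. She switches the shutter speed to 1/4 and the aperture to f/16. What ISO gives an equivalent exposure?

Shutter speed: 1/250 → 1/125 → 1/60 → 1/30 → 1/15 → 1/8 → 1/4 — 6 stops slower (brighter).
Aperture: f/8 → f/11 → f/16 — 2 stops narrower (darker).
Net change so far: 4 stops brighter. Offset with the ISO: 1600 → 800 → 400 → 200 → 100.

ISO 100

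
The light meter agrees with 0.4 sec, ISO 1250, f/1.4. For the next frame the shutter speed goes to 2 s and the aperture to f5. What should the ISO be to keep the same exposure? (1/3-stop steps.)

ISO 3200

Shutter speed: 0.4 → 0.5 → 0.6 → 0.8 → 1 → 1.3 → 1.6 → 2 — 2 1/3 stops longer (brighter).
Aperture: f/1.4 → f/1.6 → f/1.8 → f/2 → f/2.2 → f/2.5 → f/2.8 → f/3.2 → f/3.5 → f/4 → f/4.5 → f/5 — 3 2/3 stops narrower (darker).
Net change so far: 1 1/3 stops darker. Offset with the ISO: 1250 → 1600 → 2000 → 2500 → 3200.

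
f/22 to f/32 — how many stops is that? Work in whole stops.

1 stop

f/22 → f/32 — count the steps: 1 stop.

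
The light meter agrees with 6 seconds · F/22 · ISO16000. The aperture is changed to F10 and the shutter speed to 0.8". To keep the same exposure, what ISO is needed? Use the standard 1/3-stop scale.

ISO 25600

Aperture: f/22 → f/20 → f/18 → f/16 → f/14 → f/13 → f/11 → f/10 — 2 1/3 stops opened up (brighter).
Shutter speed: 6 → 5 → 4 → 3.2 → 2.5 → 2 → 1.6 → 1.3 → 1 → 0.8 — 3 stops shorter (darker).
Net change so far: 2/3 stop darker. Offset with the ISO: 16000 → 20000 → 25600.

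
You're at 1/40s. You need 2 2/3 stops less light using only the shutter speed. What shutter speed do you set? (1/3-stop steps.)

Shutter speed: 1/40 → 1/50 → 1/60 → 1/80 → 1/100 → 1/125 → 1/160 → 1/200 → 1/250 — 2 2/3 stops faster (darker).

1/250s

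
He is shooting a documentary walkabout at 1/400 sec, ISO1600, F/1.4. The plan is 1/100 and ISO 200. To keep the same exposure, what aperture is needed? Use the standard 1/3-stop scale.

f/1.0

Shutter speed: 1/400 → 1/320 → 1/250 → 1/200 → 1/160 → 1/125 → 1/100 — 2 stops longer (brighter).
ISO: 1600 → 1250 → 1000 → 800 → 640 → 500 → 400 → 320 → 250 → 200 — 3 stops dropped (darker).
Net change so far: 1 stop darker. Offset with the aperture: f/1.4 → f/1.2 → f/1.1 → f/1.0.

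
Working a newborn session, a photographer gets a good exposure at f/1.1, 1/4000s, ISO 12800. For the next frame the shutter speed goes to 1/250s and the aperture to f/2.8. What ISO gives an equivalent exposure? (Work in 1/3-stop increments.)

ISO 5000

Shutter speed: 1/4000 → 1/3200 → 1/2500 → 1/2000 → 1/1600 → 1/1250 → 1/1000 → 1/800 → 1/640 → 1/500 → 1/400 → 1/320 → 1/250 — 4 stops slower (brighter).
Aperture: f/1.1 → f/1.2 → f/1.4 → f/1.6 → f/1.8 → f/2 → f/2.2 → f/2.5 → f/2.8 — 2 2/3 stops smaller aperture (darker).
Net change so far: 1 1/3 stops brighter. Offset with the ISO: 12800 → 10000 → 8000 → 6400 → 5000.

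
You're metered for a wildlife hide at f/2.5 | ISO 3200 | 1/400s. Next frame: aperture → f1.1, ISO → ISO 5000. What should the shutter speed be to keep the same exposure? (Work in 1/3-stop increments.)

Aperture: f/2.5 → f/2.2 → f/2 → f/1.8 → f/1.6 → f/1.4 → f/1.2 → f/1.1 — 2 1/3 stops larger aperture (brighter).
ISO: 3200 → 4000 → 5000 — 2/3 stop higher (brighter).
Net change so far: 3 stops brighter. Offset with the shutter speed: 1/400 → 1/500 → 1/640 → 1/800 → 1/1000 → 1/1250 → 1/1600 → 1/2000 → 1/2500 → 1/3200.

1/3200s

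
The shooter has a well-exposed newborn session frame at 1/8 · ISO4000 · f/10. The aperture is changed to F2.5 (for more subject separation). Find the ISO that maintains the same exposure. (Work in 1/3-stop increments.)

Aperture: f/10 → f/9 → f/8 → f/7.1 → f/6.3 → f/5.6 → f/5 → f/4.5 → f/4 → f/3.5 → f/3.2 → f/2.8 → f/2.5 — 4 stops larger aperture (brighter).
Need 4 stops darker from the ISO: 4000 → 3200 → 2500 → 2000 → 1600 → 1250 → 1000 → 800 → 640 → 500 → 400 → 320 → 250.

ISO 250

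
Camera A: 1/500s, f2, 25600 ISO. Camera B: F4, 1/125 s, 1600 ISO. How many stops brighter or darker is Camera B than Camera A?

4 stops darker

Aperture: f/2 → f/2.8 → f/4 — 2 stops narrower (darker).
Shutter speed: 1/500 → 1/250 → 1/125 — 2 stops slower (brighter).
ISO: 25600 → 12800 → 6400 → 3200 → 1600 — 4 stops lower (darker).
Net: −2 +2 −4 = −4 stops.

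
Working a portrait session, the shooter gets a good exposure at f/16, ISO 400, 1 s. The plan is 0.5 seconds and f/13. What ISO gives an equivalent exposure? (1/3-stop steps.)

ISO 500

Shutter speed: 1 → 0.8 → 0.6 → 0.5 — 1 stop shorter (darker).
Aperture: f/16 → f/14 → f/13 — 2/3 stop larger aperture (brighter).
Net change so far: 1/3 stop darker. Offset with the ISO: 400 → 500.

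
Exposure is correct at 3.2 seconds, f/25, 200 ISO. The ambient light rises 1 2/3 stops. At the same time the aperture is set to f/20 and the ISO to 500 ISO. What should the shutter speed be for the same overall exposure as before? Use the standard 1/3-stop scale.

1/4s

Scene light: 1 2/3 stops brighter.
Aperture: f/25 → f/22 → f/20 — 2/3 stop opened up (brighter).
ISO: 200 → 250 → 320 → 400 → 500 — 1 1/3 stops raised (brighter).
Net so far: 3 2/3 stops brighter. Shutter speed: 3.2 → 2.5 → 2 → 1.6 → 1.3 → 1 → 0.8 → 0.6 → 0.5 → 0.4 → 0.3 → 1/4.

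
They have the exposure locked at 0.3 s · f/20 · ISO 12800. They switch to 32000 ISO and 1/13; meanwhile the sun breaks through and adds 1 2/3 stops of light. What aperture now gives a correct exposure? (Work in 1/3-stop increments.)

Scene light: 1 2/3 stops brighter.
ISO: 12800 → 16000 → 20000 → 25600 → 32000 — 1 1/3 stops higher (brighter).
Shutter speed: 0.3 → 1/4 → 1/5 → 1/6 → 1/8 → 1/10 → 1/13 — 2 stops faster (darker).
Net so far: 1 stop brighter. Aperture: f/20 → f/22 → f/25 → f/29.

f/29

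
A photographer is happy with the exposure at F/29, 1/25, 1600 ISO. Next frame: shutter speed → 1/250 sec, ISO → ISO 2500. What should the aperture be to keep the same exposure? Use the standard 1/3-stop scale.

Shutter speed: 1/25 → 1/30 → 1/40 → 1/50 → 1/60 → 1/80 → 1/100 → 1/125 → 1/160 → 1/200 → 1/250 — 3 1/3 stops faster (darker).
ISO: 1600 → 2000 → 2500 — 2/3 stop raised (brighter).
Net change so far: 2 2/3 stops darker. Offset with the aperture: f/29 → f/25 → f/22 → f/20 → f/18 → f/16 → f/14 → f/13 → f/11.

f/11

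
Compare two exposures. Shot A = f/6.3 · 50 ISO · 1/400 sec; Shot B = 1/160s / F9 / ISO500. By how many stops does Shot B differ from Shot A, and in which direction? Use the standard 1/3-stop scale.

Aperture: f/6.3 → f/7.1 → f/8 → f/9 — 1 stop smaller aperture (darker).
Shutter speed: 1/400 → 1/320 → 1/250 → 1/200 → 1/160 — 1 1/3 stops slower (brighter).
ISO: 50 → 64 → 80 → 100 → 125 → 160 → 200 → 250 → 320 → 400 → 500 — 3 1/3 stops higher (brighter).
Net: −1 +1 1/3 +3 1/3 = +3 2/3 stops.

3 2/3 stops brighter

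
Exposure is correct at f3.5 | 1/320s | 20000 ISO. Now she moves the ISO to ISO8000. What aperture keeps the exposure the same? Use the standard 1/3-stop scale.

f/2.2

ISO: 20000 → 16000 → 12800 → 10000 → 8000 — 1 1/3 stops lower (darker).
Need 1 1/3 stops brighter from the aperture: f/3.5 → f/3.2 → f/2.8 → f/2.5 → f/2.2.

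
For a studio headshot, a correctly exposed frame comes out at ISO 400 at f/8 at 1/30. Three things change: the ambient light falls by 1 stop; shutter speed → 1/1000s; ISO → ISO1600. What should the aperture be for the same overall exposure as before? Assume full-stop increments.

f/2

Scene light: 1 stop darker.
Shutter speed: 1/30 → 1/60 → 1/125 → 1/250 → 1/500 → 1/1000 — 5 stops shorter (darker).
ISO: 400 → 800 → 1600 — 2 stops raised (brighter).
Net so far: 4 stops darker. Aperture: f/8 → f/5.6 → f/4 → f/2.8 → f/2.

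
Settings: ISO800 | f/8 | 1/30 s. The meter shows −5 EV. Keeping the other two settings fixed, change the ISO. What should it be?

ISO 25600

Underexposed by 5 stops → need 5 stops brighter.
ISO: 800 → 1600 → 3200 → 6400 → 12800 → 25600.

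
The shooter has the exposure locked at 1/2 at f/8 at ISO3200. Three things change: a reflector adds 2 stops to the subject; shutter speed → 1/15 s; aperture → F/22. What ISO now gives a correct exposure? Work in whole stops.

Scene light: 2 stops brighter.
Shutter speed: 1/2 → 1/4 → 1/8 → 1/15 — 3 stops shorter (darker).
Aperture: f/8 → f/11 → f/16 → f/22 — 3 stops stopped down (darker).
Net so far: 4 stops darker. ISO: 3200 → 6400 → 12800 → 25600 → 51200.

ISO 51200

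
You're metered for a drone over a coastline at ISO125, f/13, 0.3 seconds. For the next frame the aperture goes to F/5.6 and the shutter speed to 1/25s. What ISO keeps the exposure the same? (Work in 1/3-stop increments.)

Aperture: f/13 → f/11 → f/10 → f/9 → f/8 → f/7.1 → f/6.3 → f/5.6 — 2 1/3 stops larger aperture (brighter).
Shutter speed: 0.3 → 1/4 → 1/5 → 1/6 → 1/8 → 1/10 → 1/13 → 1/15 → 1/20 → 1/25 — 3 stops shorter (darker).
Net change so far: 2/3 stop darker. Offset with the ISO: 125 → 160 → 200.

ISO 200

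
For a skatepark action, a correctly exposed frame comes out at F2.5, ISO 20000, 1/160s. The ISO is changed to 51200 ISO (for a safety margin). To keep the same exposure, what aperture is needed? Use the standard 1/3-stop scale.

ISO: 20000 → 25600 → 32000 → 40000 → 51200 — 1 1/3 stops raised (brighter).
Need 1 1/3 stops darker from the aperture: f/2.5 → f/2.8 → f/3.2 → f/3.5 → f/4.

f/4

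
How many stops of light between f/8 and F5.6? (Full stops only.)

1 stop

f/8 → f/5.6 — count the steps: 1 stop.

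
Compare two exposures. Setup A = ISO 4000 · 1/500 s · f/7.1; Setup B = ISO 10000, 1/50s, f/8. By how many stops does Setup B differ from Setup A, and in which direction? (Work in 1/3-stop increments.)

Aperture: f/7.1 → f/8 — 1/3 stop stopped down (darker).
Shutter speed: 1/500 → 1/400 → 1/320 → 1/250 → 1/200 → 1/160 → 1/125 → 1/100 → 1/80 → 1/60 → 1/50 — 3 1/3 stops longer (brighter).
ISO: 4000 → 5000 → 6400 → 8000 → 10000 — 1 1/3 stops higher (brighter).
Net: −1/3 +3 1/3 +1 1/3 = +4 1/3 stops.

4 1/3 stops brighter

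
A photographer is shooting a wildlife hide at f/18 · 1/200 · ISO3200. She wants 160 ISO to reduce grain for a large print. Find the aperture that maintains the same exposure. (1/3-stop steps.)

ISO: 3200 → 2500 → 2000 → 1600 → 1250 → 1000 → 800 → 640 → 500 → 400 → 320 → 250 → 200 → 160 — 4 1/3 stops dropped (darker).
Need 4 1/3 stops brighter from the aperture: f/18 → f/16 → f/14 → f/13 → f/11 → f/10 → f/9 → f/8 → f/7.1 → f/6.3 → f/5.6 → f/5 → f/4.5 → f/4.

f/4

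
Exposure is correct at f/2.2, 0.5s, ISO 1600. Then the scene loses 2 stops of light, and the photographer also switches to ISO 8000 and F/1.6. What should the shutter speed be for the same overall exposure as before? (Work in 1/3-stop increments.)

1/5s

Scene light: 2 stops darker.
ISO: 1600 → 2000 → 2500 → 3200 → 4000 → 5000 → 6400 → 8000 — 2 1/3 stops higher (brighter).
Aperture: f/2.2 → f/2 → f/1.8 → f/1.6 — 1 stop wider (brighter).
Net so far: 1 1/3 stops brighter. Shutter speed: 0.5 → 0.4 → 0.3 → 1/4 → 1/5.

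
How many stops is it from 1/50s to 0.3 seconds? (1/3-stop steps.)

4 stops

1/50 → 1/40 → 1/30 → 1/25 → 1/20 → 1/15 → 1/13 → 1/10 → 1/8 → 1/6 → 1/5 → 1/4 → 0.3 — count the steps: 12 third-stops = 4 stops.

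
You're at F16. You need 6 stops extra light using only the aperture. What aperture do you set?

f/2

Aperture: f/16 → f/11 → f/8 → f/5.6 → f/4 → f/2.8 → f/2 — 6 stops wider (brighter).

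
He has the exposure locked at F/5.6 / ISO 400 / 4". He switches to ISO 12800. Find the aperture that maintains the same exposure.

f/32

ISO: 400 → 800 → 1600 → 3200 → 6400 → 12800 — 5 stops higher (brighter).
Need 5 stops darker from the aperture: f/5.6 → f/8 → f/11 → f/16 → f/22 → f/32.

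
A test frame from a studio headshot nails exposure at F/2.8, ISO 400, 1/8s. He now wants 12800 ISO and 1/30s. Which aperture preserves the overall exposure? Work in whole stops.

f/8

ISO: 400 → 800 → 1600 → 3200 → 6400 → 12800 — 5 stops raised (brighter).
Shutter speed: 1/8 → 1/15 → 1/30 — 2 stops shorter (darker).
Net change so far: 3 stops brighter. Offset with the aperture: f/2.8 → f/4 → f/5.6 → f/8.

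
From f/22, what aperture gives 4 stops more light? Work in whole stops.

Aperture: f/22 → f/16 → f/11 → f/8 → f/5.6 — 4 stops larger aperture (brighter).

f/5.6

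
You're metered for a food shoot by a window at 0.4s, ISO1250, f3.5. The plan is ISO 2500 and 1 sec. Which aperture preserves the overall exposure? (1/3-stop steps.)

f/8

ISO: 1250 → 1600 → 2000 → 2500 — 1 stop higher (brighter).
Shutter speed: 0.4 → 0.5 → 0.6 → 0.8 → 1 — 1 1/3 stops longer (brighter).
Net change so far: 2 1/3 stops brighter. Offset with the aperture: f/3.5 → f/4 → f/4.5 → f/5 → f/5.6 → f/6.3 → f/7.1 → f/8.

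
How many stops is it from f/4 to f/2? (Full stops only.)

f/4 → f/2.8 → f/2 — count the steps: 2 stops.

2 stops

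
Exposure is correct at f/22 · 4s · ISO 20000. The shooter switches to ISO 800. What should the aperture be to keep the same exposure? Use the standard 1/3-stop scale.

ISO: 20000 → 16000 → 12800 → 10000 → 8000 → 6400 → 5000 → 4000 → 3200 → 2500 → 2000 → 1600 → 1250 → 1000 → 800 — 4 2/3 stops lower (darker).
Need 4 2/3 stops brighter from the aperture: f/22 → f/20 → f/18 → f/16 → f/14 → f/13 → f/11 → f/10 → f/9 → f/8 → f/7.1 → f/6.3 → f/5.6 → f/5 → f/4.5.

f/4.5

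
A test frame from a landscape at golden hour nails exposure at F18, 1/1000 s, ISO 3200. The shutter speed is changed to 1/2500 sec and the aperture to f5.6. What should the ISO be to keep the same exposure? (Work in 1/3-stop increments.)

Shutter speed: 1/1000 → 1/1250 → 1/1600 → 1/2000 → 1/2500 — 1 1/3 stops shorter (darker).
Aperture: f/18 → f/16 → f/14 → f/13 → f/11 → f/10 → f/9 → f/8 → f/7.1 → f/6.3 → f/5.6 — 3 1/3 stops larger aperture (brighter).
Net change so far: 2 stops brighter. Offset with the ISO: 3200 → 2500 → 2000 → 1600 → 1250 → 1000 → 800.

ISO 800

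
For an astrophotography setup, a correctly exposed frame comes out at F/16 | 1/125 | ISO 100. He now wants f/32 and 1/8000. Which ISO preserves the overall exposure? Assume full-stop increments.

Aperture: f/16 → f/22 → f/32 — 2 stops smaller aperture (darker).
Shutter speed: 1/125 → 1/250 → 1/500 → 1/1000 → 1/2000 → 1/4000 → 1/8000 — 6 stops faster (darker).
Net change so far: 8 stops darker. Offset with the ISO: 100 → 200 → 400 → 800 → 1600 → 3200 → 6400 → 12800 → 25600.

ISO 25600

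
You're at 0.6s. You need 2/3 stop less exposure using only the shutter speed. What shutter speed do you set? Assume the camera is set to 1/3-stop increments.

Shutter speed: 0.6 → 0.5 → 0.4 — 2/3 stop shorter (darker).

0.4 s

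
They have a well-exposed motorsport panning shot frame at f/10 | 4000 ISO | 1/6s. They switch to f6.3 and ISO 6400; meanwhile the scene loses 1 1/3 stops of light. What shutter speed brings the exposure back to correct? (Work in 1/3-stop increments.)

Scene light: 1 1/3 stops darker.
Aperture: f/10 → f/9 → f/8 → f/7.1 → f/6.3 — 1 1/3 stops wider (brighter).
ISO: 4000 → 5000 → 6400 — 2/3 stop higher (brighter).
Net so far: 2/3 stop brighter. Shutter speed: 1/6 → 1/8 → 1/10.

1/10s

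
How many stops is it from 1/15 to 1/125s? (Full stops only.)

1/15 → 1/30 → 1/60 → 1/125 — count the steps: 3 stops.

3 stops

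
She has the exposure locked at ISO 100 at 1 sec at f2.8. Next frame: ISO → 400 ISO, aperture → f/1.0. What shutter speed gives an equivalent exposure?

1/30s

ISO: 100 → 200 → 400 — 2 stops raised (brighter).
Aperture: f/2.8 → f/2 → f/1.4 → f/1.0 — 3 stops wider (brighter).
Net change so far: 5 stops brighter. Offset with the shutter speed: 1 → 1/2 → 1/4 → 1/8 → 1/15 → 1/30.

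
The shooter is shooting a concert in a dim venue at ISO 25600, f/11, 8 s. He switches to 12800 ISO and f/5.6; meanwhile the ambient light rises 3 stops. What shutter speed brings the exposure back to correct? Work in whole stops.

1/2s

Scene light: 3 stops brighter.
ISO: 25600 → 12800 — 1 stop dropped (darker).
Aperture: f/11 → f/8 → f/5.6 — 2 stops wider (brighter).
Net so far: 4 stops brighter. Shutter speed: 8 → 4 → 2 → 1 → 1/2.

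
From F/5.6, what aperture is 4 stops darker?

f/22

Aperture: f/5.6 → f/8 → f/11 → f/16 → f/22 — 4 stops stopped down (darker).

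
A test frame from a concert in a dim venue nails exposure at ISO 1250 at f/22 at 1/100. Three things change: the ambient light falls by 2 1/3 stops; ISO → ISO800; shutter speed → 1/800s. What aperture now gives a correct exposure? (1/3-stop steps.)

Scene light: 2 1/3 stops darker.
ISO: 1250 → 1000 → 800 — 2/3 stop lower (darker).
Shutter speed: 1/100 → 1/125 → 1/160 → 1/200 → 1/250 → 1/320 → 1/400 → 1/500 → 1/640 → 1/800 — 3 stops faster (darker).
Net so far: 6 stops darker. Aperture: f/22 → f/20 → f/18 → f/16 → f/14 → f/13 → f/11 → f/10 → f/9 → f/8 → f/7.1 → f/6.3 → f/5.6 → f/5 → f/4.5 → f/4 → f/3.5 → f/3.2 → f/2.8.

f/2.8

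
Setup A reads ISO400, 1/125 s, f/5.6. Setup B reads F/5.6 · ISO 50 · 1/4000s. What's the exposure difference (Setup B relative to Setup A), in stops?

Aperture: unchanged.
Shutter speed: 1/125 → 1/250 → 1/500 → 1/1000 → 1/2000 → 1/4000 — 5 stops faster (darker).
ISO: 400 → 200 → 100 → 50 — 3 stops lower (darker).
Net: −5 −3 = −8 stops.

8 stops darker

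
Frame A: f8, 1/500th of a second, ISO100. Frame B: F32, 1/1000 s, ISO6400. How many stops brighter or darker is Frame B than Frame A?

1 stop brighter

Aperture: f/8 → f/11 → f/16 → f/22 → f/32 — 4 stops smaller aperture (darker).
Shutter speed: 1/500 → 1/1000 — 1 stop faster (darker).
ISO: 100 → 200 → 400 → 800 → 1600 → 3200 → 6400 — 6 stops raised (brighter).
Net: −4 −1 +6 = +1 stop.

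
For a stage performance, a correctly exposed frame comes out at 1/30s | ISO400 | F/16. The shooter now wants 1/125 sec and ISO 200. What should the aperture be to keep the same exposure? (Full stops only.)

f/5.6

Shutter speed: 1/30 → 1/60 → 1/125 — 2 stops faster (darker).
ISO: 400 → 200 — 1 stop lower (darker).
Net change so far: 3 stops darker. Offset with the aperture: f/16 → f/11 → f/8 → f/5.6.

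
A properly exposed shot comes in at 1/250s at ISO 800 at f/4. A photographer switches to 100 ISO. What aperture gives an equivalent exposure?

f/1.4

ISO: 800 → 400 → 200 → 100 — 3 stops lower (darker).
Need 3 stops brighter from the aperture: f/4 → f/2.8 → f/2 → f/1.4.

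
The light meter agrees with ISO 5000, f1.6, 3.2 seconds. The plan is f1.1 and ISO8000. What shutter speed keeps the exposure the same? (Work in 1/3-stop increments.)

Aperture: f/1.6 → f/1.4 → f/1.2 → f/1.1 — 1 stop larger aperture (brighter).
ISO: 5000 → 6400 → 8000 — 2/3 stop raised (brighter).
Net change so far: 1 2/3 stops brighter. Offset with the shutter speed: 3.2 → 2.5 → 2 → 1.6 → 1.3 → 1.

1 s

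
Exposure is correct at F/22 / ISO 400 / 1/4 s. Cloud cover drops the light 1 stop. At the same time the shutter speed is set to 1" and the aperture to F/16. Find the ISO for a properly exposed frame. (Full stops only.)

ISO 100

Scene light: 1 stop darker.
Shutter speed: 1/4 → 1/2 → 1 — 2 stops longer (brighter).
Aperture: f/22 → f/16 — 1 stop opened up (brighter).
Net so far: 2 stops brighter. ISO: 400 → 200 → 100.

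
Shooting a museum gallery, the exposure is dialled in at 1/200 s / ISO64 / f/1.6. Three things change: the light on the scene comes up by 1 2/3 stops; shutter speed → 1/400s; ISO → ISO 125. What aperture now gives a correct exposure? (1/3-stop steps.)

f/2.8

Scene light: 1 2/3 stops brighter.
Shutter speed: 1/200 → 1/250 → 1/320 → 1/400 — 1 stop faster (darker).
ISO: 64 → 80 → 100 → 125 — 1 stop raised (brighter).
Net so far: 1 2/3 stops brighter. Aperture: f/1.6 → f/1.8 → f/2 → f/2.2 → f/2.5 → f/2.8.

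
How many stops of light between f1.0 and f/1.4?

1 stop

f/1.0 → f/1.4 — count the steps: 1 stop.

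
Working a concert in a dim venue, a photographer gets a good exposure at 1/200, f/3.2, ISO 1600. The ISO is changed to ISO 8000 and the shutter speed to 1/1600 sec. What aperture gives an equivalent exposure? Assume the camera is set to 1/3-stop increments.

f/2.5

ISO: 1600 → 2000 → 2500 → 3200 → 4000 → 5000 → 6400 → 8000 — 2 1/3 stops raised (brighter).
Shutter speed: 1/200 → 1/250 → 1/320 → 1/400 → 1/500 → 1/640 → 1/800 → 1/1000 → 1/1250 → 1/1600 — 3 stops faster (darker).
Net change so far: 2/3 stop darker. Offset with the aperture: f/3.2 → f/2.8 → f/2.5.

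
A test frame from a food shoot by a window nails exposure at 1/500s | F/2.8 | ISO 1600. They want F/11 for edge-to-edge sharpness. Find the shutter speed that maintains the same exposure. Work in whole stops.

1/30s

Aperture: f/2.8 → f/4 → f/5.6 → f/8 → f/11 — 4 stops smaller aperture (darker).
Need 4 stops brighter from the shutter speed: 1/500 → 1/250 → 1/125 → 1/60 → 1/30.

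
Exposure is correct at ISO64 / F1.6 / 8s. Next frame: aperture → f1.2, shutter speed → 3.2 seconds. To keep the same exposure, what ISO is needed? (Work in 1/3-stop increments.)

Aperture: f/1.6 → f/1.4 → f/1.2 — 2/3 stop wider (brighter).
Shutter speed: 8 → 6 → 5 → 4 → 3.2 — 1 1/3 stops faster (darker).
Net change so far: 2/3 stop darker. Offset with the ISO: 64 → 80 → 100.

ISO 100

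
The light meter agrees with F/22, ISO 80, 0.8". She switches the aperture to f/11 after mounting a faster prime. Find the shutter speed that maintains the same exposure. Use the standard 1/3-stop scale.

Aperture: f/22 → f/20 → f/18 → f/16 → f/14 → f/13 → f/11 — 2 stops opened up (brighter).
Need 2 stops darker from the shutter speed: 0.8 → 0.6 → 0.5 → 0.4 → 0.3 → 1/4 → 1/5.

1/5s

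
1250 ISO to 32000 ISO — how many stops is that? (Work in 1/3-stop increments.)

4 2/3 stops

1250 → 1600 → 2000 → 2500 → 3200 → 4000 → 5000 → 6400 → 8000 → 10000 → 12800 → 16000 → 20000 → 25600 → 32000 — count the steps: 14 third-stops = 4 2/3 stops.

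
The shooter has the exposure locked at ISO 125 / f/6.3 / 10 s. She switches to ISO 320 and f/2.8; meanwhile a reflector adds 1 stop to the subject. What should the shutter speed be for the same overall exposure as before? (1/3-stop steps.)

0.4 s

Scene light: 1 stop brighter.
ISO: 125 → 160 → 200 → 250 → 320 — 1 1/3 stops raised (brighter).
Aperture: f/6.3 → f/5.6 → f/5 → f/4.5 → f/4 → f/3.5 → f/3.2 → f/2.8 — 2 1/3 stops wider (brighter).
Net so far: 4 2/3 stops brighter. Shutter speed: 10 → 8 → 6 → 5 → 4 → 3.2 → 2.5 → 2 → 1.6 → 1.3 → 1 → 0.8 → 0.6 → 0.5 → 0.4.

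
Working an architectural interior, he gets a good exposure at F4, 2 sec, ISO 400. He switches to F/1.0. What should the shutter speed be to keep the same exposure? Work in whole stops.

Aperture: f/4 → f/2.8 → f/2 → f/1.4 → f/1.0 — 4 stops wider (brighter).
Need 4 stops darker from the shutter speed: 2 → 1 → 1/2 → 1/4 → 1/8.

1/8s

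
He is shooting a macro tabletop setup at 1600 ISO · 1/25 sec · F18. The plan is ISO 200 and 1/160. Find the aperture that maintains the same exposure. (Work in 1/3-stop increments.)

ISO: 1600 → 1250 → 1000 → 800 → 640 → 500 → 400 → 320 → 250 → 200 — 3 stops lower (darker).
Shutter speed: 1/25 → 1/30 → 1/40 → 1/50 → 1/60 → 1/80 → 1/100 → 1/125 → 1/160 — 2 2/3 stops faster (darker).
Net change so far: 5 2/3 stops darker. Offset with the aperture: f/18 → f/16 → f/14 → f/13 → f/11 → f/10 → f/9 → f/8 → f/7.1 → f/6.3 → f/5.6 → f/5 → f/4.5 → f/4 → f/3.5 → f/3.2 → f/2.8 → f/2.5.

f/2.5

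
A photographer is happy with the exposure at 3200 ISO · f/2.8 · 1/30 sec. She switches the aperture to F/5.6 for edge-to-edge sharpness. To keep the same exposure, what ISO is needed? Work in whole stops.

ISO 12800

Aperture: f/2.8 → f/4 → f/5.6 — 2 stops stopped down (darker).
Need 2 stops brighter from the ISO: 3200 → 6400 → 12800.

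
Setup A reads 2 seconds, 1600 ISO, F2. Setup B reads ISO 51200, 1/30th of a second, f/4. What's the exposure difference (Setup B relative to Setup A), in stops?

Aperture: f/2 → f/2.8 → f/4 — 2 stops narrower (darker).
Shutter speed: 2 → 1 → 1/2 → 1/4 → 1/8 → 1/15 → 1/30 — 6 stops faster (darker).
ISO: 1600 → 3200 → 6400 → 12800 → 25600 → 51200 — 5 stops higher (brighter).
Net: −2 −6 +5 = −3 stops.

3 stops darker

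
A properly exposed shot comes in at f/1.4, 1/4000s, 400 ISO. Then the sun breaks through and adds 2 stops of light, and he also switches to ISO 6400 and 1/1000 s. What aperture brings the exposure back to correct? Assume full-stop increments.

f/22

Scene light: 2 stops brighter.
ISO: 400 → 800 → 1600 → 3200 → 6400 — 4 stops raised (brighter).
Shutter speed: 1/4000 → 1/2000 → 1/1000 — 2 stops slower (brighter).
Net so far: 8 stops brighter. Aperture: f/1.4 → f/2 → f/2.8 → f/4 → f/5.6 → f/8 → f/11 → f/16 → f/22.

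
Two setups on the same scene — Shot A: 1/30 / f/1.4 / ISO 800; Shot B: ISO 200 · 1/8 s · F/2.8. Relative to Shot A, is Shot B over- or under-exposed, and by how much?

2 stops darker

Aperture: f/1.4 → f/2 → f/2.8 — 2 stops smaller aperture (darker).
Shutter speed: 1/30 → 1/15 → 1/8 — 2 stops slower (brighter).
ISO: 800 → 400 → 200 — 2 stops dropped (darker).
Net: −2 +2 −2 = −2 stops.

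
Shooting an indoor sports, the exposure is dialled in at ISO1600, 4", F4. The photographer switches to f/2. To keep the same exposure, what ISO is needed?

ISO 400

Aperture: f/4 → f/2.8 → f/2 — 2 stops wider (brighter).
Need 2 stops darker from the ISO: 1600 → 800 → 400.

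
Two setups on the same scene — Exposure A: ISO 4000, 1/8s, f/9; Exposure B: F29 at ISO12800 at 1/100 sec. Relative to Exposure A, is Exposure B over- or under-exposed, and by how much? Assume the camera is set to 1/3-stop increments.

Aperture: f/9 → f/10 → f/11 → f/13 → f/14 → f/16 → f/18 → f/20 → f/22 → f/25 → f/29 — 3 1/3 stops smaller aperture (darker).
Shutter speed: 1/8 → 1/10 → 1/13 → 1/15 → 1/20 → 1/25 → 1/30 → 1/40 → 1/50 → 1/60 → 1/80 → 1/100 — 3 2/3 stops shorter (darker).
ISO: 4000 → 5000 → 6400 → 8000 → 10000 → 12800 — 1 2/3 stops raised (brighter).
Net: −3 1/3 −3 2/3 +1 2/3 = −5 1/3 stops.

5 1/3 stops darker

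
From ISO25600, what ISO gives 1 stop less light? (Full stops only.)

ISO 12800

ISO: 25600 → 12800 — 1 stop lower (darker).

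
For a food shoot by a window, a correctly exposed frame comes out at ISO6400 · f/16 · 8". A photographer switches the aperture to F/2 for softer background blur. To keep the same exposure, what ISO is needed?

ISO 100

Aperture: f/16 → f/11 → f/8 → f/5.6 → f/4 → f/2.8 → f/2 — 6 stops opened up (brighter).
Need 6 stops darker from the ISO: 6400 → 3200 → 1600 → 800 → 400 → 200 → 100.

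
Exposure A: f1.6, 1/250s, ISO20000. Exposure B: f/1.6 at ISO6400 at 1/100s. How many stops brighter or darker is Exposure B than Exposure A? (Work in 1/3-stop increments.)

Aperture: unchanged.
Shutter speed: 1/250 → 1/200 → 1/160 → 1/125 → 1/100 — 1 1/3 stops slower (brighter).
ISO: 20000 → 16000 → 12800 → 10000 → 8000 → 6400 — 1 2/3 stops dropped (darker).
Net: +1 1/3 −1 2/3 = −1/3 stops.

1/3 stop darker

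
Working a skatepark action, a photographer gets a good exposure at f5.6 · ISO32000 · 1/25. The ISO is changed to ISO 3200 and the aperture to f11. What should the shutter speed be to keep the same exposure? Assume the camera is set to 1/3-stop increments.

ISO: 32000 → 25600 → 20000 → 16000 → 12800 → 10000 → 8000 → 6400 → 5000 → 4000 → 3200 — 3 1/3 stops lower (darker).
Aperture: f/5.6 → f/6.3 → f/7.1 → f/8 → f/9 → f/10 → f/11 — 2 stops stopped down (darker).
Net change so far: 5 1/3 stops darker. Offset with the shutter speed: 1/25 → 1/20 → 1/15 → 1/13 → 1/10 → 1/8 → 1/6 → 1/5 → 1/4 → 0.3 → 0.4 → 0.5 → 0.6 → 0.8 → 1 → 1.3 → 1.6.

1.6 s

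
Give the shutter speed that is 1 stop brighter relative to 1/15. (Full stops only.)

1/8s

Shutter speed: 1/15 → 1/8 — 1 stop slower (brighter).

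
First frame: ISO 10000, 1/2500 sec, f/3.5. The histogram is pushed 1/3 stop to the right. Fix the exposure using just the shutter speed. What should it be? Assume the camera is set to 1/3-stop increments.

1/3200s

Overexposed by 1/3 stop → need 1/3 stop darker.
Shutter speed: 1/2500 → 1/3200.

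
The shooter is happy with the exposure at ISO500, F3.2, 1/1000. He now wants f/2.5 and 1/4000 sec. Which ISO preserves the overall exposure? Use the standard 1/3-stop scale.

ISO 1250

Aperture: f/3.2 → f/2.8 → f/2.5 — 2/3 stop larger aperture (brighter).
Shutter speed: 1/1000 → 1/1250 → 1/1600 → 1/2000 → 1/2500 → 1/3200 → 1/4000 — 2 stops faster (darker).
Net change so far: 1 1/3 stops darker. Offset with the ISO: 500 → 640 → 800 → 1000 → 1250.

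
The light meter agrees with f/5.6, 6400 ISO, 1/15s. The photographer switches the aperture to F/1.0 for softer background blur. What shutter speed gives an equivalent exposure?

1/500s

Aperture: f/5.6 → f/4 → f/2.8 → f/2 → f/1.4 → f/1.0 — 5 stops larger aperture (brighter).
Need 5 stops darker from the shutter speed: 1/15 → 1/30 → 1/60 → 1/125 → 1/250 → 1/500.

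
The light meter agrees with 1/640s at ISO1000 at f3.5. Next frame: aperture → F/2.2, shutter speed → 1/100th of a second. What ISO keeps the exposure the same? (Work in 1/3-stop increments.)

ISO 64

Aperture: f/3.5 → f/3.2 → f/2.8 → f/2.5 → f/2.2 — 1 1/3 stops larger aperture (brighter).
Shutter speed: 1/640 → 1/500 → 1/400 → 1/320 → 1/250 → 1/200 → 1/160 → 1/125 → 1/100 — 2 2/3 stops longer (brighter).
Net change so far: 4 stops brighter. Offset with the ISO: 1000 → 800 → 640 → 500 → 400 → 320 → 250 → 200 → 160 → 125 → 100 → 80 → 64.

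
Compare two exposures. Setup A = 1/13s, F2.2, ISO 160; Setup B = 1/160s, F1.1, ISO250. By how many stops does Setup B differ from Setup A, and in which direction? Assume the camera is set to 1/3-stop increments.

Aperture: f/2.2 → f/2 → f/1.8 → f/1.6 → f/1.4 → f/1.2 → f/1.1 — 2 stops opened up (brighter).
Shutter speed: 1/13 → 1/15 → 1/20 → 1/25 → 1/30 → 1/40 → 1/50 → 1/60 → 1/80 → 1/100 → 1/125 → 1/160 — 3 2/3 stops faster (darker).
ISO: 160 → 200 → 250 — 2/3 stop higher (brighter).
Net: +2 −3 2/3 +2/3 = −1 stop.

1 stop darker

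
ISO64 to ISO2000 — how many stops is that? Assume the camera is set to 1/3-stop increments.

5 stops

64 → 80 → 100 → 125 → 160 → 200 → 250 → 320 → 400 → 500 → 640 → 800 → 1000 → 1250 → 1600 → 2000 — count the steps: 15 third-stops = 5 stops.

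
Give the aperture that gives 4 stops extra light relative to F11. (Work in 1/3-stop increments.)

Aperture: f/11 → f/10 → f/9 → f/8 → f/7.1 → f/6.3 → f/5.6 → f/5 → f/4.5 → f/4 → f/3.5 → f/3.2 → f/2.8 — 4 stops wider (brighter).

f/2.8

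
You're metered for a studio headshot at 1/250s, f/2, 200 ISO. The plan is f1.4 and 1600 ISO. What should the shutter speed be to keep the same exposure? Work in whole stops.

Aperture: f/2 → f/1.4 — 1 stop opened up (brighter).
ISO: 200 → 400 → 800 → 1600 — 3 stops raised (brighter).
Net change so far: 4 stops brighter. Offset with the shutter speed: 1/250 → 1/500 → 1/1000 → 1/2000 → 1/4000.

1/4000s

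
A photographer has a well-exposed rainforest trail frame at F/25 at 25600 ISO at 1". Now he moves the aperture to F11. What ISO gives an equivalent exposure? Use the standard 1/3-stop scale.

Aperture: f/25 → f/22 → f/20 → f/18 → f/16 → f/14 → f/13 → f/11 — 2 1/3 stops wider (brighter).
Need 2 1/3 stops darker from the ISO: 25600 → 20000 → 16000 → 12800 → 10000 → 8000 → 6400 → 5000.

ISO 5000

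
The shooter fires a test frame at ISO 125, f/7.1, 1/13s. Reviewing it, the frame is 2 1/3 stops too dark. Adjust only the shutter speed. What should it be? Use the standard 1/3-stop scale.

Underexposed by 2 1/3 stops → need 2 1/3 stops brighter.
Shutter speed: 1/13 → 1/10 → 1/8 → 1/6 → 1/5 → 1/4 → 0.3 → 0.4.

0.4 s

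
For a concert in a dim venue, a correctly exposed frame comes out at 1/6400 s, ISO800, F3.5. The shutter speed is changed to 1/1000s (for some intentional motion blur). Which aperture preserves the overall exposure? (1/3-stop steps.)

f/9

Shutter speed: 1/6400 → 1/5000 → 1/4000 → 1/3200 → 1/2500 → 1/2000 → 1/1600 → 1/1250 → 1/1000 — 2 2/3 stops slower (brighter).
Need 2 2/3 stops darker from the aperture: f/3.5 → f/4 → f/4.5 → f/5 → f/5.6 → f/6.3 → f/7.1 → f/8 → f/9.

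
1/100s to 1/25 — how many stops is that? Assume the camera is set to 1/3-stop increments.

1/100 → 1/80 → 1/60 → 1/50 → 1/40 → 1/30 → 1/25 — count the steps: 6 third-stops = 2 stops.

2 stops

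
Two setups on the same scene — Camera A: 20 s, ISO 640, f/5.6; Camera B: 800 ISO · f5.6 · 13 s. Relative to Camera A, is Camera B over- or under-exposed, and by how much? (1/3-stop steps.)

1/3 stop darker

Aperture: unchanged.
Shutter speed: 20 → 15 → 13 — 2/3 stop shorter (darker).
ISO: 640 → 800 — 1/3 stop raised (brighter).
Net: −2/3 +1/3 = −1/3 stops.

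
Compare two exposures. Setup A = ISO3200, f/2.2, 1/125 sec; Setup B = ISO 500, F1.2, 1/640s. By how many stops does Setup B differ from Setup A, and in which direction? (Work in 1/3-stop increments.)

3 1/3 stops darker

Aperture: f/2.2 → f/2 → f/1.8 → f/1.6 → f/1.4 → f/1.2 — 1 2/3 stops wider (brighter).
Shutter speed: 1/125 → 1/160 → 1/200 → 1/250 → 1/320 → 1/400 → 1/500 → 1/640 — 2 1/3 stops shorter (darker).
ISO: 3200 → 2500 → 2000 → 1600 → 1250 → 1000 → 800 → 640 → 500 — 2 2/3 stops lower (darker).
Net: +1 2/3 −2 1/3 −2 2/3 = −3 1/3 stops.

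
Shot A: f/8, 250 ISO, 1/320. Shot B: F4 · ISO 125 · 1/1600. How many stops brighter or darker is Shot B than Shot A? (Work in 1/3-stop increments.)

Aperture: f/8 → f/7.1 → f/6.3 → f/5.6 → f/5 → f/4.5 → f/4 — 2 stops wider (brighter).
Shutter speed: 1/320 → 1/400 → 1/500 → 1/640 → 1/800 → 1/1000 → 1/1250 → 1/1600 — 2 1/3 stops shorter (darker).
ISO: 250 → 200 → 160 → 125 — 1 stop dropped (darker).
Net: +2 −2 1/3 −1 = −1 1/3 stops.

1 1/3 stops darker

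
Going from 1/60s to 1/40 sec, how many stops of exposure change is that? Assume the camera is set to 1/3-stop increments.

2/3 stop

1/60 → 1/50 → 1/40 — count the steps: 2 third-stops = 2/3 stop.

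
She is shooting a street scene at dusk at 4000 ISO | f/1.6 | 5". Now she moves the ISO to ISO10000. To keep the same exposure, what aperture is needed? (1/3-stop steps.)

f/2.5

ISO: 4000 → 5000 → 6400 → 8000 → 10000 — 1 1/3 stops raised (brighter).
Need 1 1/3 stops darker from the aperture: f/1.6 → f/1.8 → f/2 → f/2.2 → f/2.5.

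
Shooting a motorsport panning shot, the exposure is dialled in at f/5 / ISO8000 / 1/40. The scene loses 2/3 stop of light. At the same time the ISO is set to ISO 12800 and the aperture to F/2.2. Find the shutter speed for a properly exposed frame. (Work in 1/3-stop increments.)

1/200s

Scene light: 2/3 stop darker.
ISO: 8000 → 10000 → 12800 — 2/3 stop higher (brighter).
Aperture: f/5 → f/4.5 → f/4 → f/3.5 → f/3.2 → f/2.8 → f/2.5 → f/2.2 — 2 1/3 stops opened up (brighter).
Net so far: 2 1/3 stops brighter. Shutter speed: 1/40 → 1/50 → 1/60 → 1/80 → 1/100 → 1/125 → 1/160 → 1/200.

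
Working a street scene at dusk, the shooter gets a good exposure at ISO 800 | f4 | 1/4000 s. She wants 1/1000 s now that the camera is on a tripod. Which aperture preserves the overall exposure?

Shutter speed: 1/4000 → 1/2000 → 1/1000 — 2 stops longer (brighter).
Need 2 stops darker from the aperture: f/4 → f/5.6 → f/8.

f/8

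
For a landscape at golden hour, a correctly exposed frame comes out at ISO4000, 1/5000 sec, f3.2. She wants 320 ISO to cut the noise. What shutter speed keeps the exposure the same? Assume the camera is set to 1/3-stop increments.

ISO: 4000 → 3200 → 2500 → 2000 → 1600 → 1250 → 1000 → 800 → 640 → 500 → 400 → 320 — 3 2/3 stops lower (darker).
Need 3 2/3 stops brighter from the shutter speed: 1/5000 → 1/4000 → 1/3200 → 1/2500 → 1/2000 → 1/1600 → 1/1250 → 1/1000 → 1/800 → 1/640 → 1/500 → 1/400.

1/400s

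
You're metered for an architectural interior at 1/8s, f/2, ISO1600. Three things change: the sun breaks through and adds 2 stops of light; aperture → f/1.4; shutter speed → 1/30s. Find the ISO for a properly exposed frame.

Scene light: 2 stops brighter.
Aperture: f/2 → f/1.4 — 1 stop opened up (brighter).
Shutter speed: 1/8 → 1/15 → 1/30 — 2 stops shorter (darker).
Net so far: 1 stop brighter. ISO: 1600 → 800.

ISO 800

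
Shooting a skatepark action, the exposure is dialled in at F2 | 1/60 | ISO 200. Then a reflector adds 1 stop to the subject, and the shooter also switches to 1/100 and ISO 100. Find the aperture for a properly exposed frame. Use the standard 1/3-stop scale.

f/1.6

Scene light: 1 stop brighter.
Shutter speed: 1/60 → 1/80 → 1/100 — 2/3 stop faster (darker).
ISO: 200 → 160 → 125 → 100 — 1 stop lower (darker).
Net so far: 2/3 stop darker. Aperture: f/2 → f/1.8 → f/1.6.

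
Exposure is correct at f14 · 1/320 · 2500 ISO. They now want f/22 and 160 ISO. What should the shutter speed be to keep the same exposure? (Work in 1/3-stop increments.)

Aperture: f/14 → f/16 → f/18 → f/20 → f/22 — 1 1/3 stops stopped down (darker).
ISO: 2500 → 2000 → 1600 → 1250 → 1000 → 800 → 640 → 500 → 400 → 320 → 250 → 200 → 160 — 4 stops lower (darker).
Net change so far: 5 1/3 stops darker. Offset with the shutter speed: 1/320 → 1/250 → 1/200 → 1/160 → 1/125 → 1/100 → 1/80 → 1/60 → 1/50 → 1/40 → 1/30 → 1/25 → 1/20 → 1/15 → 1/13 → 1/10 → 1/8.

1/8s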